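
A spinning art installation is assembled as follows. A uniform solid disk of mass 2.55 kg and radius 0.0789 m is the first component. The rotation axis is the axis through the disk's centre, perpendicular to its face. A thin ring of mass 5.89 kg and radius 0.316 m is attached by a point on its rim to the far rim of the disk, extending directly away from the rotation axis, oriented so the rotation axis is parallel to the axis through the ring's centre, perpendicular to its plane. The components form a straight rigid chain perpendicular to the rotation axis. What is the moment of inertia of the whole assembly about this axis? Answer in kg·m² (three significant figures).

1.51

Solid disk: I_cm = (1/2)MR² = (1/2)(2.55)(0.0789)² = 0.0079371 kg·m²; axis through the centre, so I = 0.0079371 kg·m².
Thin ring: I_cm = MR² = (5.89)(0.316)² = 0.58815 kg·m²; centre at d = 0.0789 + 0.316 = 0.3949 m, so the parallel axis theorem gives I = 0.58815 + (5.89)(0.3949)² = 1.5067 kg·m².
Total I = 0.0079371 + 1.5067 = 1.5146 kg·m².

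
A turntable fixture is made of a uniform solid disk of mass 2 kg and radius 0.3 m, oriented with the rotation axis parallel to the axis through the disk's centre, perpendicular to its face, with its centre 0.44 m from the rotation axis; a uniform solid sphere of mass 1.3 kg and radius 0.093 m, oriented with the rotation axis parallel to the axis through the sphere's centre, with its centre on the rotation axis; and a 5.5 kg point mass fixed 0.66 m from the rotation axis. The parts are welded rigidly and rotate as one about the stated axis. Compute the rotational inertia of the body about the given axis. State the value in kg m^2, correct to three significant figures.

2.88

Solid disk: I_cm = (1/2)MR² = (1/2)(2)(0.3)² = 0.09 kg m^2; centre at d = 0.44 m, so I = I_cm + Md² gives I = 0.09 + (2)(0.44)² = 0.4772 kg m^2.
Solid sphere: I_cm = (2/5)MR² = (2/5)(1.3)(0.093)² = 0.0044975 kg m^2; axis through the centre, so I = 0.0044975 kg m^2.
Point mass: I_cm = 0; centre at d = 0.66 m, so I = I_cm + Md² gives I = 0 + (5.5)(0.66)² = 2.3958 kg m^2.
Total I = 0.4772 + 0.0044975 + 2.3958 = 2.8775 kg m^2.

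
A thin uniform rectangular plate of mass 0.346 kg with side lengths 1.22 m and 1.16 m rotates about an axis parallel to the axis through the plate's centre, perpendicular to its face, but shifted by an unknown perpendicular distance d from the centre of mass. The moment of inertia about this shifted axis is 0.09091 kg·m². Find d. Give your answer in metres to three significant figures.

0.163

About the centre-of-mass axis, I_cm = (1/12)M(a²+b²) = (1/12)(0.346)[(1.22)² + (1.16)²] = 0.081714 kg·m².
Parallel axis theorem: I = I_cm + Md², so Md² = 0.09091 − 0.081714 = 0.0091963 kg·m².
d = √(0.0091963 / 0.346) = 0.16303 m.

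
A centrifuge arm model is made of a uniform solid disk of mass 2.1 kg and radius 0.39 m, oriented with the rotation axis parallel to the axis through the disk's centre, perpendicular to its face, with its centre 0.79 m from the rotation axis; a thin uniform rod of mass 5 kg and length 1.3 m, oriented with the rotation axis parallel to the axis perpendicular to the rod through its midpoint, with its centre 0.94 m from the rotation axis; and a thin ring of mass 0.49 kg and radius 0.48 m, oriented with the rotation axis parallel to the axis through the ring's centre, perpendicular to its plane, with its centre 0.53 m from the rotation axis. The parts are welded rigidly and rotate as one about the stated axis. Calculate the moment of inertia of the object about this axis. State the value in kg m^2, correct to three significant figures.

Solid disk: I_cm = (1/2)MR² = (1/2)(2.1)(0.39)² = 0.15971 kg m^2; centre at d = 0.79 m, so the parallel axis theorem gives I = 0.15971 + (2.1)(0.79)² = 1.4703 kg m^2.
Thin rod: I_cm = (1/12)ML² = (1/12)(5)(1.3)² = 0.70417 kg m^2; centre at d = 0.94 m, so the parallel axis theorem gives I = 0.70417 + (5)(0.94)² = 5.1222 kg m^2.
Thin ring: I_cm = MR² = (0.49)(0.48)² = 0.1129 kg m^2; centre at d = 0.53 m, so the parallel axis theorem gives I = 0.1129 + (0.49)(0.53)² = 0.25054 kg m^2.
Total I = 1.4703 + 5.1222 + 0.25054 = 6.843 kg m^2.

6.84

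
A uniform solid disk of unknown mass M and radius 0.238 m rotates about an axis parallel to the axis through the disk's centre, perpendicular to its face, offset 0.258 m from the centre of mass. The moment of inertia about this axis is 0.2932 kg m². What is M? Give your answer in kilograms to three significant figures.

I = I_cm + Md² = (1/2)MR² + Md² = M·[0.5·(0.238)² + (0.258)²] = M·0.094886.
So M = 0.2932 / 0.094886 = 3.09 kg.

3.09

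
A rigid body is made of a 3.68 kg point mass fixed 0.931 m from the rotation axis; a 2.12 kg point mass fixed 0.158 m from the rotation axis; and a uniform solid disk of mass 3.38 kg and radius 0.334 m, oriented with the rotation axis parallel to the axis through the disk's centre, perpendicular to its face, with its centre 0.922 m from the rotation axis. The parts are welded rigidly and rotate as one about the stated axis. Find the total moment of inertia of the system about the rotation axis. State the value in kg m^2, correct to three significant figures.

Point mass: I_cm = 0; centre at d = 0.931 m, so I = I_cm + Md² gives I = 0 + (3.68)(0.931)² = 3.1897 kg m^2.
Point mass: I_cm = 0; centre at d = 0.158 m, so I = I_cm + Md² gives I = 0 + (2.12)(0.158)² = 0.052924 kg m^2.
Solid disk: I_cm = (1/2)MR² = (1/2)(3.38)(0.334)² = 0.18853 kg m^2; centre at d = 0.922 m, so I = I_cm + Md² gives I = 0.18853 + (3.38)(0.922)² = 3.0618 kg m^2.
Total I = 3.1897 + 0.052924 + 3.0618 = 6.3044 kg m^2.

6.30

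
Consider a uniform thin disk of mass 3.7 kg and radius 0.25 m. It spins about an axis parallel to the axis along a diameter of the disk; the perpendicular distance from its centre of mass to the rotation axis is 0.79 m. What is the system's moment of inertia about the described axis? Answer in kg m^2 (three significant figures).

2.37

I_cm = (1/4)MR² = (1/4)(3.7)(0.25)² = 0.057813 kg m^2; centre at d = 0.79 m, so the parallel axis theorem gives I = 0.057813 + (3.7)(0.79)² = 2.367 kg m^2.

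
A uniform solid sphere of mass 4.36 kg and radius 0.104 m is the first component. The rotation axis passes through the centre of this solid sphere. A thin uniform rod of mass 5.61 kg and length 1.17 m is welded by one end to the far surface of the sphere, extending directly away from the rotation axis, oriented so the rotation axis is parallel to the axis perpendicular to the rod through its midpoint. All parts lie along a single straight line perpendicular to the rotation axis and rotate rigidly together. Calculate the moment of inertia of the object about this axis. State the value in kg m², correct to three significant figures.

3.32

Solid sphere: I_cm = (2/5)MR² = (2/5)(4.36)(0.104)² = 0.018863 kg m²; axis through the centre, so I = 0.018863 kg m².
Thin rod: I_cm = (1/12)ML² = (1/12)(5.61)(1.17)² = 0.63996 kg m²; centre at d = 0.104 + 0.585 = 0.689 m, so the parallel axis theorem gives I = 0.63996 + (5.61)(0.689)² = 3.3031 kg m².
Total I = 0.018863 + 3.3031 = 3.322 kg m².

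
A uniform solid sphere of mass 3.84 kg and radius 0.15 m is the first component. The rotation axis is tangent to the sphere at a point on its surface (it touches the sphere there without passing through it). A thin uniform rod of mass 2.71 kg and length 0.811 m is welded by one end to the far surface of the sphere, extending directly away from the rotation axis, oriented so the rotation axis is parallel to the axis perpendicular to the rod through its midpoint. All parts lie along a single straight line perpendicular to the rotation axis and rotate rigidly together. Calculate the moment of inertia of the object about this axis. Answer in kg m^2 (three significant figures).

Solid sphere: I_cm = (2/5)MR² = (2/5)(3.84)(0.15)² = 0.03456 kg m^2; centre at d = 0.15 m, so the parallel axis theorem gives I = 0.03456 + (3.84)(0.15)² = 0.12096 kg m^2.
Thin rod: I_cm = (1/12)ML² = (1/12)(2.71)(0.811)² = 0.14854 kg m^2; centre at d = 0.15 + 0.15 + 0.4055 = 0.7055 m, so the parallel axis theorem gives I = 0.14854 + (2.71)(0.7055)² = 1.4974 kg m^2.
Total I = 0.12096 + 1.4974 = 1.6183 kg m^2.

1.62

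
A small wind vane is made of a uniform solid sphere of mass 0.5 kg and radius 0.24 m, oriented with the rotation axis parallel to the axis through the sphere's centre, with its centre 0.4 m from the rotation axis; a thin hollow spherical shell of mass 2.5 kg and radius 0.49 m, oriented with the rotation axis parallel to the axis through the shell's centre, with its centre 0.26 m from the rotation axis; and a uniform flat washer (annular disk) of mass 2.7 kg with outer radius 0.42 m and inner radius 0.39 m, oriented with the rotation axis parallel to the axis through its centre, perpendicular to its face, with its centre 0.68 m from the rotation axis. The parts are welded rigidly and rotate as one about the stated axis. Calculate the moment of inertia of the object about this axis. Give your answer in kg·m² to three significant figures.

Solid sphere: I_cm = (2/5)MR² = (2/5)(0.5)(0.24)² = 0.01152 kg·m²; centre at d = 0.4 m, so the parallel axis theorem gives I = 0.01152 + (0.5)(0.4)² = 0.09152 kg·m².
Spherical shell: I_cm = (2/3)MR² = (2/3)(2.5)(0.49)² = 0.40017 kg·m²; centre at d = 0.26 m, so the parallel axis theorem gives I = 0.40017 + (2.5)(0.26)² = 0.56917 kg·m².
Annular disk: I_cm = (1/2)M(R²+r²) = (1/2)(2.7)[(0.42)² + (0.39)²] = 0.44348 kg·m²; centre at d = 0.68 m, so the parallel axis theorem gives I = 0.44348 + (2.7)(0.68)² = 1.692 kg·m².
Total I = 0.09152 + 0.56917 + 1.692 = 2.3526 kg·m².

2.35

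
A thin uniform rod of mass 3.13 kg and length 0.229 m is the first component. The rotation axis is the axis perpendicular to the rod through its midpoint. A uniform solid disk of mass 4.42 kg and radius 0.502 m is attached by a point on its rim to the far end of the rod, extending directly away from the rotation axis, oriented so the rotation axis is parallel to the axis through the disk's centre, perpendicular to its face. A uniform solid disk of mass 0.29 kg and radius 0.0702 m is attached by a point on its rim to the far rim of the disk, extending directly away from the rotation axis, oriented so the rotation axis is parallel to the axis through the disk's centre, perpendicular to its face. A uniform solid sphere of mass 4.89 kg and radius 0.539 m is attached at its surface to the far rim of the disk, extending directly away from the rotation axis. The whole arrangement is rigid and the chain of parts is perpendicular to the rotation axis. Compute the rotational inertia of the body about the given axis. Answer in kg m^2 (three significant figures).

19.0

Thin rod: I_cm = (1/12)ML² = (1/12)(3.13)(0.229)² = 0.013678 kg m^2; axis through the centre, so I = 0.013678 kg m^2.
Solid disk: I_cm = (1/2)MR² = (1/2)(4.42)(0.502)² = 0.55693 kg m^2; centre at d = 0.1145 + 0.502 = 0.6165 m, so I = I_cm + Md² gives I = 0.55693 + (4.42)(0.6165)² = 2.2368 kg m^2.
Solid disk: I_cm = (1/2)MR² = (1/2)(0.29)(0.0702)² = 0.00071457 kg m^2; centre at d = 0.1145 + 0.502 + 0.502 + 0.0702 = 1.1887 m, so I = I_cm + Md² gives I = 0.00071457 + (0.29)(1.1887)² = 0.41049 kg m^2.
Solid sphere: I_cm = (2/5)MR² = (2/5)(4.89)(0.539)² = 0.56826 kg m^2; centre at d = 0.1145 + 0.502 + 0.502 + 0.0702 + 0.0702 + 0.539 = 1.7979 m, so I = I_cm + Md² gives I = 0.56826 + (4.89)(1.7979)² = 16.375 kg m^2.
Total I = 0.013678 + 2.2368 + 0.41049 + 16.375 = 19.036 kg m^2.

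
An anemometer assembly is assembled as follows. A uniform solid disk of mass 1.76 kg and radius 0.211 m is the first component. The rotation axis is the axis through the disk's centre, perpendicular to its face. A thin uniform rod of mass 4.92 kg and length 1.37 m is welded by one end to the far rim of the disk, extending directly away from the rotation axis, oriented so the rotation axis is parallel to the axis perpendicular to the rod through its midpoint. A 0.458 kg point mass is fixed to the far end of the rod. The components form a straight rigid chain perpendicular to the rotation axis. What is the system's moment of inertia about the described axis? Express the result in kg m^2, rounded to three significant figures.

Solid disk: I_cm = (1/2)MR² = (1/2)(1.76)(0.211)² = 0.039178 kg m^2; axis through the centre, so I = 0.039178 kg m^2.
Thin rod: I_cm = (1/12)ML² = (1/12)(4.92)(1.37)² = 0.76953 kg m^2; centre at d = 0.211 + 0.685 = 0.896 m, so the parallel axis theorem gives I = 0.76953 + (4.92)(0.896)² = 4.7194 kg m^2.
Point mass: I_cm = 0; centre at d = 0.211 + 0.685 + 0.685 = 1.581 m, so the parallel axis theorem gives I = 0 + (0.458)(1.581)² = 1.1448 kg m^2.
Total I = 0.039178 + 4.7194 + 1.1448 = 5.9034 kg m^2.

5.90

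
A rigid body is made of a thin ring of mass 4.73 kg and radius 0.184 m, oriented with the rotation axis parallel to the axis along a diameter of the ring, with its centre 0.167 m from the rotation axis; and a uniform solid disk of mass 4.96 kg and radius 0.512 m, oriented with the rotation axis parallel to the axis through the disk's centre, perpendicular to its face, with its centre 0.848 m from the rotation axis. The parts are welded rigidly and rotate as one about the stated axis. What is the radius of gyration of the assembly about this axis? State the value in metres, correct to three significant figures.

0.676

Thin ring: I_cm = (1/2)MR² = (1/2)(4.73)(0.184)² = 0.080069 kg m²; centre at d = 0.167 m, so I = I_cm + Md² gives I = 0.080069 + (4.73)(0.167)² = 0.21198 kg m².
Solid disk: I_cm = (1/2)MR² = (1/2)(4.96)(0.512)² = 0.65012 kg m²; centre at d = 0.848 m, so I = I_cm + Md² gives I = 0.65012 + (4.96)(0.848)² = 4.2169 kg m².
Total I = 4.4289 kg m²; total mass M = 9.69 kg.
k = √(I/M) = √(4.4289/9.69) = 0.67606 m.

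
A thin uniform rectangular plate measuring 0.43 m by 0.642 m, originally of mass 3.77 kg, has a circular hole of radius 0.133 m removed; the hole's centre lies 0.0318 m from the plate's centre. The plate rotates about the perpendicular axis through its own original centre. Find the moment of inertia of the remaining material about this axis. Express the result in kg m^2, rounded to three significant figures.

Unpierced body about its centre: I₀ = (1/12)M(a²+b²) = (1/12)(3.77)[(0.43)² + (0.642)²] = 0.18758 kg m^2.
The removed disk has mass m = M·πr²/(ab) = (3.77)·π(0.133)²/(0.43·0.642) = 0.75891 kg (same uniform areal density).
Its moment of inertia about the rotation axis (parallel-axis theorem): I_hole = (1/2)mr² + md² = (1/2)(0.75891)(0.133)² + (0.75891)(0.0318)² = 0.0074796 kg m^2.
Treating the hole as negative mass, I = I₀ − I_hole = 0.18758 − 0.0074796 = 0.1801 kg m^2.

0.180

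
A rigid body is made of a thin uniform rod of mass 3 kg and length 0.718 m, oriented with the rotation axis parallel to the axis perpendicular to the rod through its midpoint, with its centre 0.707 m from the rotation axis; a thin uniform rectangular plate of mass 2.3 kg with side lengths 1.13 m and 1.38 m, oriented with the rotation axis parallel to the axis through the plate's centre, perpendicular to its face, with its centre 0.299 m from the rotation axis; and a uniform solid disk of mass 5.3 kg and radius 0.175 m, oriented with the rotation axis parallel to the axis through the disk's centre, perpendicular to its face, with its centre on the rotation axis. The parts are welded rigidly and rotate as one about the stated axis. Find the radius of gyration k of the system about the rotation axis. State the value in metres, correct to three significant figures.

0.488

Thin rod: I_cm = (1/12)ML² = (1/12)(3)(0.718)² = 0.12888 kg m²; centre at d = 0.707 m, so I = I_cm + Md² gives I = 0.12888 + (3)(0.707)² = 1.6284 kg m².
Rectangular plate: I_cm = (1/12)M(a²+b²) = (1/12)(2.3)[(1.13)² + (1.38)²] = 0.60975 kg m²; centre at d = 0.299 m, so I = I_cm + Md² gives I = 0.60975 + (2.3)(0.299)² = 0.81537 kg m².
Solid disk: I_cm = (1/2)MR² = (1/2)(5.3)(0.175)² = 0.081156 kg m²; axis through the centre, so I = 0.081156 kg m².
Total I = 2.525 kg m²; total mass M = 10.6 kg.
k = √(I/M) = √(2.525/10.6) = 0.48806 m.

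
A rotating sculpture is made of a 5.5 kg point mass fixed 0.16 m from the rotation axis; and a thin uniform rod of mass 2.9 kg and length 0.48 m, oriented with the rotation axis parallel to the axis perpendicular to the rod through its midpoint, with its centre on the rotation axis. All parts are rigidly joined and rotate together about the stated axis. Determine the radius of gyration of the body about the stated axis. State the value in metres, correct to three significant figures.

Point mass: I_cm = 0; centre at d = 0.16 m, so the parallel axis theorem gives I = 0 + (5.5)(0.16)² = 0.1408 kg m².
Thin rod: I_cm = (1/12)ML² = (1/12)(2.9)(0.48)² = 0.05568 kg m²; axis through the centre, so I = 0.05568 kg m².
Total I = 0.19648 kg m²; total mass M = 8.4 kg.
k = √(I/M) = √(0.19648/8.4) = 0.15294 m.

0.153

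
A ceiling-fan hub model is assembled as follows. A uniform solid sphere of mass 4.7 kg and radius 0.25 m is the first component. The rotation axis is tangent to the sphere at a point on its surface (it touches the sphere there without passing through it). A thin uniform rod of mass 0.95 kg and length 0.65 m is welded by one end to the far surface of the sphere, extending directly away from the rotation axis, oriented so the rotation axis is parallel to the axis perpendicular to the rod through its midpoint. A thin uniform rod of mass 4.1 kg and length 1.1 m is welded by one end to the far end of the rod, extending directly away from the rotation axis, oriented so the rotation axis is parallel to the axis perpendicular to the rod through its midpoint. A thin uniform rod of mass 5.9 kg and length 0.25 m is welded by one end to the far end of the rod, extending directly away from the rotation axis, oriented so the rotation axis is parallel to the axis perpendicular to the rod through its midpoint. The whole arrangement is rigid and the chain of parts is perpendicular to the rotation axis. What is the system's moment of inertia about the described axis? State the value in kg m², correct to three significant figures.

Solid sphere: I_cm = (2/5)MR² = (2/5)(4.7)(0.25)² = 0.1175 kg m²; centre at d = 0.25 m, so the parallel axis theorem gives I = 0.1175 + (4.7)(0.25)² = 0.41125 kg m².
Thin rod: I_cm = (1/12)ML² = (1/12)(0.95)(0.65)² = 0.033448 kg m²; centre at d = 0.25 + 0.25 + 0.325 = 0.825 m, so the parallel axis theorem gives I = 0.033448 + (0.95)(0.825)² = 0.68004 kg m².
Thin rod: I_cm = (1/12)ML² = (1/12)(4.1)(1.1)² = 0.41342 kg m²; centre at d = 0.25 + 0.25 + 0.325 + 0.325 + 0.55 = 1.7 m, so the parallel axis theorem gives I = 0.41342 + (4.1)(1.7)² = 12.262 kg m².
Thin rod: I_cm = (1/12)ML² = (1/12)(5.9)(0.25)² = 0.030729 kg m²; centre at d = 0.25 + 0.25 + 0.325 + 0.325 + 0.55 + 0.55 + 0.125 = 2.375 m, so the parallel axis theorem gives I = 0.030729 + (5.9)(2.375)² = 33.31 kg m².
Total I = 0.41125 + 0.68004 + 12.262 + 33.31 = 46.664 kg m².

46.7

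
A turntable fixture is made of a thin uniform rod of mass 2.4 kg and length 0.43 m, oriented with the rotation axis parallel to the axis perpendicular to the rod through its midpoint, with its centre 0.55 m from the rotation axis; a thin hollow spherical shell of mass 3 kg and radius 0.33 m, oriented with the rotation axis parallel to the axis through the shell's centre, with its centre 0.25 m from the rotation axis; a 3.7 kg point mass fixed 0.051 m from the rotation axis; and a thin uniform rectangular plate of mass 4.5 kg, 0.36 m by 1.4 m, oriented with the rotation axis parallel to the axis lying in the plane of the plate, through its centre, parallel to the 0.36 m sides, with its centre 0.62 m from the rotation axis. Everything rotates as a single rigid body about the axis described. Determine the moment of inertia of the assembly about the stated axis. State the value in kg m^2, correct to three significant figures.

3.64

Thin rod: I_cm = (1/12)ML² = (1/12)(2.4)(0.43)² = 0.03698 kg m^2; centre at d = 0.55 m, so the parallel axis theorem gives I = 0.03698 + (2.4)(0.55)² = 0.76298 kg m^2.
Spherical shell: I_cm = (2/3)MR² = (2/3)(3)(0.33)² = 0.2178 kg m^2; centre at d = 0.25 m, so the parallel axis theorem gives I = 0.2178 + (3)(0.25)² = 0.4053 kg m^2.
Point mass: I_cm = 0; centre at d = 0.051 m, so the parallel axis theorem gives I = 0 + (3.7)(0.051)² = 0.0096237 kg m^2.
Rectangular plate: I_cm = (1/12)Mb² = (1/12)(4.5)(1.4)² = 0.735 kg m^2; centre at d = 0.62 m, so the parallel axis theorem gives I = 0.735 + (4.5)(0.62)² = 2.4648 kg m^2.
Total I = 0.76298 + 0.4053 + 0.0096237 + 2.4648 = 3.6427 kg m^2.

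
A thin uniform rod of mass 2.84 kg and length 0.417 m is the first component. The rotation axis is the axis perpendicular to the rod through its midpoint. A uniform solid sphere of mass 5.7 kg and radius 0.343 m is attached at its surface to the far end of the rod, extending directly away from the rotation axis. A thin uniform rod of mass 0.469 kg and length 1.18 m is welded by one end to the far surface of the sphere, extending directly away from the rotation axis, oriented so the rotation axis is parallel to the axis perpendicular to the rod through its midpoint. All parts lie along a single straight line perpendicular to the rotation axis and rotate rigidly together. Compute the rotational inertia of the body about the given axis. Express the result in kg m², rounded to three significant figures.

3.13

Thin rod: I_cm = (1/12)ML² = (1/12)(2.84)(0.417)² = 0.041154 kg m²; axis through the centre, so I = 0.041154 kg m².
Solid sphere: I_cm = (2/5)MR² = (2/5)(5.7)(0.343)² = 0.26824 kg m²; centre at d = 0.2085 + 0.343 = 0.5515 m, so I = I_cm + Md² gives I = 0.26824 + (5.7)(0.5515)² = 2.0019 kg m².
Thin rod: I_cm = (1/12)ML² = (1/12)(0.469)(1.18)² = 0.05442 kg m²; centre at d = 0.2085 + 0.343 + 0.343 + 0.59 = 1.4845 m, so I = I_cm + Md² gives I = 0.05442 + (0.469)(1.4845)² = 1.088 kg m².
Total I = 0.041154 + 2.0019 + 1.088 = 3.131 kg m².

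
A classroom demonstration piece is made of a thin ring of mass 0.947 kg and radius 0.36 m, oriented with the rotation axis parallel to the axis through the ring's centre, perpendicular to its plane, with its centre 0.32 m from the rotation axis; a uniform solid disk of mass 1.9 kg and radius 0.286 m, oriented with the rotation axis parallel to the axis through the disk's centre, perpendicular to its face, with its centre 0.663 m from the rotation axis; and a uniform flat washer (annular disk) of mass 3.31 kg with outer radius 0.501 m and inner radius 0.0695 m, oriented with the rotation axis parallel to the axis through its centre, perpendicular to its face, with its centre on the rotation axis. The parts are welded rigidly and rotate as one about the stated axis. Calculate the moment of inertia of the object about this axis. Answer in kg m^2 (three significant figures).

1.56

Thin ring: I_cm = MR² = (0.947)(0.36)² = 0.12273 kg m^2; centre at d = 0.32 m, so the parallel axis theorem gives I = 0.12273 + (0.947)(0.32)² = 0.2197 kg m^2.
Solid disk: I_cm = (1/2)MR² = (1/2)(1.9)(0.286)² = 0.077706 kg m^2; centre at d = 0.663 m, so the parallel axis theorem gives I = 0.077706 + (1.9)(0.663)² = 0.91289 kg m^2.
Annular disk: I_cm = (1/2)M(R²+r²) = (1/2)(3.31)[(0.501)² + (0.0695)²] = 0.4234 kg m^2; axis through the centre, so I = 0.4234 kg m^2.
Total I = 0.2197 + 0.91289 + 0.4234 = 1.556 kg m^2.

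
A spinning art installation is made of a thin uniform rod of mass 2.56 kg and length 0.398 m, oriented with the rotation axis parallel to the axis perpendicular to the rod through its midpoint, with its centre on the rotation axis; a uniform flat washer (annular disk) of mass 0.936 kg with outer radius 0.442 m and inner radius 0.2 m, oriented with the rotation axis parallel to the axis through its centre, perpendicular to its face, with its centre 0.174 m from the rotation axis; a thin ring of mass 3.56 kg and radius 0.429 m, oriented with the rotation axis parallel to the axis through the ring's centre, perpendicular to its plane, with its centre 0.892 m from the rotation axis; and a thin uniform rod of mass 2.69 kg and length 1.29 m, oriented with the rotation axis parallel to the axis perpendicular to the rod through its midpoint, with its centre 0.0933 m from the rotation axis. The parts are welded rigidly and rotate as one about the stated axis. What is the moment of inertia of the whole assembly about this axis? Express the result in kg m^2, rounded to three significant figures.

Thin rod: I_cm = (1/12)ML² = (1/12)(2.56)(0.398)² = 0.033793 kg m^2; axis through the centre, so I = 0.033793 kg m^2.
Annular disk: I_cm = (1/2)M(R²+r²) = (1/2)(0.936)[(0.442)² + (0.2)²] = 0.11015 kg m^2; centre at d = 0.174 m, so I = I_cm + Md² gives I = 0.11015 + (0.936)(0.174)² = 0.13849 kg m^2.
Thin ring: I_cm = MR² = (3.56)(0.429)² = 0.65519 kg m^2; centre at d = 0.892 m, so I = I_cm + Md² gives I = 0.65519 + (3.56)(0.892)² = 3.4877 kg m^2.
Thin rod: I_cm = (1/12)ML² = (1/12)(2.69)(1.29)² = 0.37304 kg m^2; centre at d = 0.0933 m, so I = I_cm + Md² gives I = 0.37304 + (2.69)(0.0933)² = 0.39645 kg m^2.
Total I = 0.033793 + 0.13849 + 3.4877 + 0.39645 = 4.0565 kg m^2.

4.06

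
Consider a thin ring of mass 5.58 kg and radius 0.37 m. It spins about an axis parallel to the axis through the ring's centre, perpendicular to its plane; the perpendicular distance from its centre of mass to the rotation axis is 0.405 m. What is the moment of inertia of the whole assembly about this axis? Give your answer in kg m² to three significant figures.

I_cm = MR² = (5.58)(0.37)² = 0.7639 kg m²; centre at d = 0.405 m, so the parallel axis theorem gives I = 0.7639 + (5.58)(0.405)² = 1.6792 kg m².

1.68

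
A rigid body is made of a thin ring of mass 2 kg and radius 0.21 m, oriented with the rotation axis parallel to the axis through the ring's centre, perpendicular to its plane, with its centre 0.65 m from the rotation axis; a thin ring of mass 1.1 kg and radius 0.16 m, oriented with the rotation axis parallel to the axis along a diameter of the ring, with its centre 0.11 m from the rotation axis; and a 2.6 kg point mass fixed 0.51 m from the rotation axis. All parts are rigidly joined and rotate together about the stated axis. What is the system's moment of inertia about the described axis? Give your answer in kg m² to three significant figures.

1.64

Thin ring: I_cm = MR² = (2)(0.21)² = 0.0882 kg m²; centre at d = 0.65 m, so the parallel axis theorem gives I = 0.0882 + (2)(0.65)² = 0.9332 kg m².
Thin ring: I_cm = (1/2)MR² = (1/2)(1.1)(0.16)² = 0.01408 kg m²; centre at d = 0.11 m, so the parallel axis theorem gives I = 0.01408 + (1.1)(0.11)² = 0.02739 kg m².
Point mass: I_cm = 0; centre at d = 0.51 m, so the parallel axis theorem gives I = 0 + (2.6)(0.51)² = 0.67626 kg m².
Total I = 0.9332 + 0.02739 + 0.67626 = 1.6368 kg m².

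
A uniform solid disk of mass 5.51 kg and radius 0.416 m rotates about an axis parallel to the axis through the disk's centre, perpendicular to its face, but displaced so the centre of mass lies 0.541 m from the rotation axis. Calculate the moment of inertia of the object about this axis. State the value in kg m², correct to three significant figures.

2.09

I_cm = (1/2)MR² = (1/2)(5.51)(0.416)² = 0.47677 kg m²; centre at d = 0.541 m, so the parallel axis theorem gives I = 0.47677 + (5.51)(0.541)² = 2.0894 kg m².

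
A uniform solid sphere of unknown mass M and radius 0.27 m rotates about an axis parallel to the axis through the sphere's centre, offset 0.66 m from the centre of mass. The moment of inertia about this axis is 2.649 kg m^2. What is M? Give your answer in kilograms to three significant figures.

5.70

I = I_cm + Md² = (2/5)MR² + Md² = M·[0.4·(0.27)² + (0.66)²] = M·0.46476.
So M = 2.649 / 0.46476 = 5.6997 kg.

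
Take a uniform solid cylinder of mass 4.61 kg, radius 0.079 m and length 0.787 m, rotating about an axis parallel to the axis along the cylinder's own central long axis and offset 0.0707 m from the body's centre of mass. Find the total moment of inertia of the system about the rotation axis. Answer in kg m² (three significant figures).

0.0374

I_cm = (1/2)MR² = (1/2)(4.61)(0.079)² = 0.014386 kg m²; centre at d = 0.0707 m, so I = I_cm + Md² gives I = 0.014386 + (4.61)(0.0707)² = 0.037429 kg m².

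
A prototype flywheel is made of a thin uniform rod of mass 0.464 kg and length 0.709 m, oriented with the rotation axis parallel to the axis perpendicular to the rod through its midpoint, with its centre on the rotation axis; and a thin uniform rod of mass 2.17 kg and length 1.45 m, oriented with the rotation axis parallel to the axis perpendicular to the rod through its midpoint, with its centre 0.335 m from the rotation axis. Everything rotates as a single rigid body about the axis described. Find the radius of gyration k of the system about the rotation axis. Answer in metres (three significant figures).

0.494

Thin rod: I_cm = (1/12)ML² = (1/12)(0.464)(0.709)² = 0.019437 kg m²; axis through the centre, so I = 0.019437 kg m².
Thin rod: I_cm = (1/12)ML² = (1/12)(2.17)(1.45)² = 0.3802 kg m²; centre at d = 0.335 m, so the parallel axis theorem gives I = 0.3802 + (2.17)(0.335)² = 0.62373 kg m².
Total I = 0.64317 kg m²; total mass M = 2.634 kg.
k = √(I/M) = √(0.64317/2.634) = 0.49414 m.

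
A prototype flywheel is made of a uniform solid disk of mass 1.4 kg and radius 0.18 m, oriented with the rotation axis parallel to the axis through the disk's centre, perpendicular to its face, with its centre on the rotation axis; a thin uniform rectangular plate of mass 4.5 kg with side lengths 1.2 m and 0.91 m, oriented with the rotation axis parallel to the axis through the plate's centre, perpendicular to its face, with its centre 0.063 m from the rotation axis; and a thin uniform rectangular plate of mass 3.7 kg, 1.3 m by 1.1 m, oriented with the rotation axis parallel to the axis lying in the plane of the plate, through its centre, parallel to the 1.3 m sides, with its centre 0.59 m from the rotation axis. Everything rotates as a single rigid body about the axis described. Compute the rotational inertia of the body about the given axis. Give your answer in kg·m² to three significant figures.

2.55

Solid disk: I_cm = (1/2)MR² = (1/2)(1.4)(0.18)² = 0.02268 kg·m²; axis through the centre, so I = 0.02268 kg·m².
Rectangular plate: I_cm = (1/12)M(a²+b²) = (1/12)(4.5)[(1.2)² + (0.91)²] = 0.85054 kg·m²; centre at d = 0.063 m, so I = I_cm + Md² gives I = 0.85054 + (4.5)(0.063)² = 0.8684 kg·m².
Rectangular plate: I_cm = (1/12)Mb² = (1/12)(3.7)(1.1)² = 0.37308 kg·m²; centre at d = 0.59 m, so I = I_cm + Md² gives I = 0.37308 + (3.7)(0.59)² = 1.6611 kg·m².
Total I = 0.02268 + 0.8684 + 1.6611 = 2.5521 kg·m².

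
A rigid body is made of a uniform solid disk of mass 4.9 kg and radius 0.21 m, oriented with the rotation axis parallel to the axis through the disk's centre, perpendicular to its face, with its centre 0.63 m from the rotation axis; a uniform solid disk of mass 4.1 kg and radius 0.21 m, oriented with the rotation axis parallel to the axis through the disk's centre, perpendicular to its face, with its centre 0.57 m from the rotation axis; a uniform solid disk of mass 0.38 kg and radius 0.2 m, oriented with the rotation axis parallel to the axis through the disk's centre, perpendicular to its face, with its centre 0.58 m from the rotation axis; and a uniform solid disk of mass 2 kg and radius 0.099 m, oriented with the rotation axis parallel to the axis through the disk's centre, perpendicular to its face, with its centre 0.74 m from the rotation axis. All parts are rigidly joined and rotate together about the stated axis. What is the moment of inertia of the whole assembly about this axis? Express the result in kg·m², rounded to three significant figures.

4.72

Solid disk: I_cm = (1/2)MR² = (1/2)(4.9)(0.21)² = 0.10804 kg·m²; centre at d = 0.63 m, so I = I_cm + Md² gives I = 0.10804 + (4.9)(0.63)² = 2.0529 kg·m².
Solid disk: I_cm = (1/2)MR² = (1/2)(4.1)(0.21)² = 0.090405 kg·m²; centre at d = 0.57 m, so I = I_cm + Md² gives I = 0.090405 + (4.1)(0.57)² = 1.4225 kg·m².
Solid disk: I_cm = (1/2)MR² = (1/2)(0.38)(0.2)² = 0.0076 kg·m²; centre at d = 0.58 m, so I = I_cm + Md² gives I = 0.0076 + (0.38)(0.58)² = 0.13543 kg·m².
Solid disk: I_cm = (1/2)MR² = (1/2)(2)(0.099)² = 0.009801 kg·m²; centre at d = 0.74 m, so I = I_cm + Md² gives I = 0.009801 + (2)(0.74)² = 1.105 kg·m².
Total I = 2.0529 + 1.4225 + 0.13543 + 1.105 = 4.7158 kg·m².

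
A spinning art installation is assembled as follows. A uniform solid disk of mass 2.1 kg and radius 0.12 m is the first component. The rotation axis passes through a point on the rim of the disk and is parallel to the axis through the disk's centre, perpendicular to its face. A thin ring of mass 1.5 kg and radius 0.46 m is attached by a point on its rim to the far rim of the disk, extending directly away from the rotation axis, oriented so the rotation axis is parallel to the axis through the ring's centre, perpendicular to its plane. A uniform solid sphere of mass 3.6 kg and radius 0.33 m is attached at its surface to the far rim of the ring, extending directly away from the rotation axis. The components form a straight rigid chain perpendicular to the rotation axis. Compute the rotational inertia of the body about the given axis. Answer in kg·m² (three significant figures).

Solid disk: I_cm = (1/2)MR² = (1/2)(2.1)(0.12)² = 0.01512 kg·m²; centre at d = 0.12 m, so I = I_cm + Md² gives I = 0.01512 + (2.1)(0.12)² = 0.04536 kg·m².
Thin ring: I_cm = MR² = (1.5)(0.46)² = 0.3174 kg·m²; centre at d = 0.12 + 0.12 + 0.46 = 0.7 m, so I = I_cm + Md² gives I = 0.3174 + (1.5)(0.7)² = 1.0524 kg·m².
Solid sphere: I_cm = (2/5)MR² = (2/5)(3.6)(0.33)² = 0.15682 kg·m²; centre at d = 0.12 + 0.12 + 0.46 + 0.46 + 0.33 = 1.49 m, so I = I_cm + Md² gives I = 0.15682 + (3.6)(1.49)² = 8.1492 kg·m².
Total I = 0.04536 + 1.0524 + 8.1492 = 9.2469 kg·m².

9.25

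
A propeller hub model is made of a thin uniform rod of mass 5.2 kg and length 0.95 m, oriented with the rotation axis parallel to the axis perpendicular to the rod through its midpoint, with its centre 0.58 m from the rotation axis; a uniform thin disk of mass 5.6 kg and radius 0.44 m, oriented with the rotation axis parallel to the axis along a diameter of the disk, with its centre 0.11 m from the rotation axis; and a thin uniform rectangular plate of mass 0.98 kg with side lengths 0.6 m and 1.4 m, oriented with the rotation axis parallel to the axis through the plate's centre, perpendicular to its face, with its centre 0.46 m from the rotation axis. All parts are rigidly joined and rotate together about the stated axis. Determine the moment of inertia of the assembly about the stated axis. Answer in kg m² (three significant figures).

2.88

Thin rod: I_cm = (1/12)ML² = (1/12)(5.2)(0.95)² = 0.39108 kg m²; centre at d = 0.58 m, so I = I_cm + Md² gives I = 0.39108 + (5.2)(0.58)² = 2.1404 kg m².
Thin disk: I_cm = (1/4)MR² = (1/4)(5.6)(0.44)² = 0.27104 kg m²; centre at d = 0.11 m, so I = I_cm + Md² gives I = 0.27104 + (5.6)(0.11)² = 0.3388 kg m².
Rectangular plate: I_cm = (1/12)M(a²+b²) = (1/12)(0.98)[(0.6)² + (1.4)²] = 0.18947 kg m²; centre at d = 0.46 m, so I = I_cm + Md² gives I = 0.18947 + (0.98)(0.46)² = 0.39683 kg m².
Total I = 2.1404 + 0.3388 + 0.39683 = 2.876 kg m².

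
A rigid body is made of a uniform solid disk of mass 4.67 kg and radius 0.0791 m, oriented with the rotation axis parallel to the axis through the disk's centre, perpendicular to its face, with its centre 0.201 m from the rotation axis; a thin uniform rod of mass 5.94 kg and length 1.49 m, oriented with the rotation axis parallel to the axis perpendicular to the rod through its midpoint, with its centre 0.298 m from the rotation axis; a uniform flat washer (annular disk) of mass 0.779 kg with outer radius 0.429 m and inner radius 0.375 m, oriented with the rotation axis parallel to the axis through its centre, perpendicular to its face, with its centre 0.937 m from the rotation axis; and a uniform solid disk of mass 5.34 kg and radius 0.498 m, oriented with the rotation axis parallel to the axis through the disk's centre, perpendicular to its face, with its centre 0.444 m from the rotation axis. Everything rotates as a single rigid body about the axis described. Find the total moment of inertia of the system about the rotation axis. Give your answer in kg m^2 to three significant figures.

Solid disk: I_cm = (1/2)MR² = (1/2)(4.67)(0.0791)² = 0.01461 kg m^2; centre at d = 0.201 m, so I = I_cm + Md² gives I = 0.01461 + (4.67)(0.201)² = 0.20328 kg m^2.
Thin rod: I_cm = (1/12)ML² = (1/12)(5.94)(1.49)² = 1.0989 kg m^2; centre at d = 0.298 m, so I = I_cm + Md² gives I = 1.0989 + (5.94)(0.298)² = 1.6264 kg m^2.
Annular disk: I_cm = (1/2)M(R²+r²) = (1/2)(0.779)[(0.429)² + (0.375)²] = 0.12646 kg m^2; centre at d = 0.937 m, so I = I_cm + Md² gives I = 0.12646 + (0.779)(0.937)² = 0.8104 kg m^2.
Solid disk: I_cm = (1/2)MR² = (1/2)(5.34)(0.498)² = 0.66217 kg m^2; centre at d = 0.444 m, so I = I_cm + Md² gives I = 0.66217 + (5.34)(0.444)² = 1.7149 kg m^2.
Total I = 0.20328 + 1.6264 + 0.8104 + 1.7149 = 4.355 kg m^2.

4.35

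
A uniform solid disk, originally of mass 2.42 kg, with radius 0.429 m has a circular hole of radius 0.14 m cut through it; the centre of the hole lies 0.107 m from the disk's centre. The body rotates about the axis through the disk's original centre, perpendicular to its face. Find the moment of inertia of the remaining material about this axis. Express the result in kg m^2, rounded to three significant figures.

0.217

Unpierced body about its centre: I₀ = (1/2)MR² = (1/2)(2.42)(0.429)² = 0.22269 kg m^2.
The removed disk has mass m = M·(r/R)² = (2.42)(0.14/0.429)² = 0.25773 kg (same uniform areal density).
Its moment of inertia about the rotation axis (parallel-axis theorem): I_hole = (1/2)mr² + md² = (1/2)(0.25773)(0.14)² + (0.25773)(0.107)² = 0.0054764 kg m^2.
Treating the hole as negative mass, I = I₀ − I_hole = 0.22269 − 0.0054764 = 0.21721 kg m^2.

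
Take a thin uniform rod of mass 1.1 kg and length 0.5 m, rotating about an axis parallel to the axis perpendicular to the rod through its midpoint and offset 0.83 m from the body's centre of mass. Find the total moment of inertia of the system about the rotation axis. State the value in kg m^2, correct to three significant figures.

I_cm = (1/12)ML² = (1/12)(1.1)(0.5)² = 0.022917 kg m^2; centre at d = 0.83 m, so the parallel axis theorem gives I = 0.022917 + (1.1)(0.83)² = 0.78071 kg m^2.

0.781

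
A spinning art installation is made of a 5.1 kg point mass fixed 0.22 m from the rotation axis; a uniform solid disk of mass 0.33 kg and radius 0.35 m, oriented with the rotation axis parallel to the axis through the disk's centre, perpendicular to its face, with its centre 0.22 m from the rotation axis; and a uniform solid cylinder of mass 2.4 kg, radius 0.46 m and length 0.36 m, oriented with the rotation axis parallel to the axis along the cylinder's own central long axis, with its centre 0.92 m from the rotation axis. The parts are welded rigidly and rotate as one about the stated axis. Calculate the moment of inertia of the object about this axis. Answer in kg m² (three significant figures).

2.57

Point mass: I_cm = 0; centre at d = 0.22 m, so the parallel axis theorem gives I = 0 + (5.1)(0.22)² = 0.24684 kg m².
Solid disk: I_cm = (1/2)MR² = (1/2)(0.33)(0.35)² = 0.020212 kg m²; centre at d = 0.22 m, so the parallel axis theorem gives I = 0.020212 + (0.33)(0.22)² = 0.036184 kg m².
Solid cylinder: I_cm = (1/2)MR² = (1/2)(2.4)(0.46)² = 0.25392 kg m²; centre at d = 0.92 m, so the parallel axis theorem gives I = 0.25392 + (2.4)(0.92)² = 2.2853 kg m².
Total I = 0.24684 + 0.036184 + 2.2853 = 2.5683 kg m².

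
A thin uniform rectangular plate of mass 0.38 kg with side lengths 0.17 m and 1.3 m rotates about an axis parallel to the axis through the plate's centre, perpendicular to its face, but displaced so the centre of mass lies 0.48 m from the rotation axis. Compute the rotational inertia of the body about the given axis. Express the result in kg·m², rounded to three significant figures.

I_cm = (1/12)M(a²+b²) = (1/12)(0.38)[(0.17)² + (1.3)²] = 0.054432 kg·m²; centre at d = 0.48 m, so I = I_cm + Md² gives I = 0.054432 + (0.38)(0.48)² = 0.14198 kg·m².

0.142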